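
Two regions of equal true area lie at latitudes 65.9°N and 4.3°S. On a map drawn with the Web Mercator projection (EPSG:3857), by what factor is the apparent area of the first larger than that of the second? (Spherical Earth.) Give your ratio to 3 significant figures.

Mercator is conformal with k = sec φ, so areal scale = k² = sec²φ.
At 65.9°: sec²(65.9°) = 1/0.4083² = 5.998.
At 4.3°: sec²(4.3°) = 1/0.9972² = 1.006.
Ratio = 5.998/1.006 = cos²(4.3°)/cos²(65.9°) ≈ 5.96.

5.96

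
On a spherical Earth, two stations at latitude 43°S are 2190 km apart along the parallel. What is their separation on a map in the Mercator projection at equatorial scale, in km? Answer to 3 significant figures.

For Mercator, h = k = sec φ (a conformal cylindrical projection has a single point scale, 1/cos φ).
Along the parallel, k = sec 43° = 1/0.7314 = 1.367.
Map distance = 2190 × 1.367 ≈ 2990 km.

2990 km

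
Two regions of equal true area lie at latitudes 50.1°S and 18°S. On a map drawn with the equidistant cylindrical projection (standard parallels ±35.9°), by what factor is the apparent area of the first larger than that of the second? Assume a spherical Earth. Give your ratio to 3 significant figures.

1.48

The equidistant cylindrical projection with φ₀ = 35.9° has h = 1 (meridians true) and k = cos φ₀ / cos φ along parallels.
Areal scale at 50.1°: h·k = 1.000 × 1.263 = 1.263.
Areal scale at 18°: h·k = 1.000 × 0.8517 = 0.8517.
Ratio = 1.263/0.8517 ≈ 1.48.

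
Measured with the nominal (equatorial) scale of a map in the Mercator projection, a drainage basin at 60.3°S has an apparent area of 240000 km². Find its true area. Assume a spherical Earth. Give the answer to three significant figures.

58900 km²

The Mercator projection is conformal; its linear scale factor is the same in every direction and equals sec φ = 1/cos φ.
Areal scale = k² = sec²φ = 1/cos²(60.3°) = 1/0.4955² = 4.074.
True area = apparent / (areal scale) = 240000 / 4.074 ≈ 58900 km².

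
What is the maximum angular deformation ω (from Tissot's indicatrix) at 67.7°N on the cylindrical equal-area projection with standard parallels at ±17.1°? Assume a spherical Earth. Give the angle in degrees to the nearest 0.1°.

93.4°

A cylindrical equal-area projection with standard parallel φ₀ has meridian scale h = cos φ / cos φ₀ and parallel scale k = cos φ₀ / cos φ (so areas are preserved, h·k = 1).
At 67.7°: h = 0.3970, k = 2.519; principal scales a = 2.519, b = 0.3970.
sin(ω/2) = (a − b)/(a + b) = 2.122/2.916 = 0.7277, so ω = 2 arcsin(0.7277) ≈ 93.4°.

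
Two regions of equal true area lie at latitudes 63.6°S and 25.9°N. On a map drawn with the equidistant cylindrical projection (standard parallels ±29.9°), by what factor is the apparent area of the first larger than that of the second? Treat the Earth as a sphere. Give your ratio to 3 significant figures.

2.02

The equidistant cylindrical projection with φ₀ = 29.9° has h = 1 (meridians true) and k = cos φ₀ / cos φ along parallels.
Areal scale at 63.6°: h·k = 1.000 × 1.950 = 1.950.
Areal scale at 25.9°: h·k = 1.000 × 0.9637 = 0.9637.
Ratio = 1.950/0.9637 ≈ 2.02.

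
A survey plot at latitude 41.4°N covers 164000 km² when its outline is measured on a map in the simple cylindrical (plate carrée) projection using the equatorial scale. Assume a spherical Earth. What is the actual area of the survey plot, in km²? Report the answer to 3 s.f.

123000 km²

Plate carrée maps x = Rλ, y = Rφ. The meridian scale is h = 1 and the parallel scale is k = 1/cos φ = sec φ.
Areal scale = h·k = 1 × sec φ; at 41.4°, h = 1.000, k = 1.333, so h·k = 1.333.
True area = apparent / (areal scale) = 164000 / 1.333 ≈ 123000 km².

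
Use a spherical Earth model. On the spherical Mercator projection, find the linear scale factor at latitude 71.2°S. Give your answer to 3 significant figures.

The Mercator projection is conformal; its linear scale factor is the same in every direction and equals sec φ = 1/cos φ.
k = 1/cos 71.2° = 1/0.3223 = 3.103.

3.10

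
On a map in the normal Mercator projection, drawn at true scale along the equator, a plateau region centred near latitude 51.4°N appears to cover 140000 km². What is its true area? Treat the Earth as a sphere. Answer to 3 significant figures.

For Mercator, h = k = sec φ (a conformal cylindrical projection has a single point scale, 1/cos φ).
Areal scale = k² = sec²φ = 1/cos²(51.4°) = 1/0.6239² = 2.569.
True area = apparent / (areal scale) = 140000 / 2.569 ≈ 54500 km².

54500 km²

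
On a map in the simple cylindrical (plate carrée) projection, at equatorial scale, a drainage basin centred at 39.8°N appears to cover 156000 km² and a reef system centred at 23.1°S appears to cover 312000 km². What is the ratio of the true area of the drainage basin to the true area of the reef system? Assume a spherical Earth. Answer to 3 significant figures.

Plate carrée has h = 1 and k = sec φ, giving areal scale sec φ; true area = (apparent area) · cos φ.
True area of drainage basin: 156000 × cos(39.8°) = 156000 × 0.7683 = 119900 km².
True area of reef system: 312000 × cos(23.1°) = 312000 × 0.9198 = 287000 km².
Ratio = 119900 / 287000 ≈ 0.418.

0.418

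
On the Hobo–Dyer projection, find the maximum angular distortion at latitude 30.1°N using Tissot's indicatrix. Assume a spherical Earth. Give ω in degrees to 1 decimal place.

9.9°

The Hobo–Dyer projection is cylindrical equal-area with φ₀ = 37.5°. For cylindrical equal-area with standard parallel φ₀, h = cos φ / cos φ₀ and k = cos φ₀ / cos φ, so h·k = 1.
At 30.1°: h = 1.090, k = 0.9170; principal scales a = 1.090, b = 0.9170.
sin(ω/2) = (a − b)/(a + b) = 0.1735/2.008 = 0.08642, so ω = 2 arcsin(0.08642) ≈ 9.9°.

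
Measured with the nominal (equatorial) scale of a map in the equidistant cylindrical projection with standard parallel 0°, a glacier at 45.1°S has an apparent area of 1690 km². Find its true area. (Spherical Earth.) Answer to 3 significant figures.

For the equirectangular projection with φ₀ = 0 (plate carrée), h = 1 along meridians and k = sec φ along parallels.
Areal scale = h·k = 1 × sec φ; at 45.1°, h = 1.000, k = 1.417, so h·k = 1.417.
True area = apparent / (areal scale) = 1690 / 1.417 ≈ 1190 km².

1190 km²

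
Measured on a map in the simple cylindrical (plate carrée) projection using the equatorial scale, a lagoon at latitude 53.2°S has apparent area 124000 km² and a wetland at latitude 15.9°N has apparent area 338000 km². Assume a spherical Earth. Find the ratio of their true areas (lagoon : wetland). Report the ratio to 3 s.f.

Plate carrée has h = 1 and k = sec φ, giving areal scale sec φ; true area = (apparent area) · cos φ.
True area of lagoon: 124000 × cos(53.2°) = 124000 × 0.5990 = 74280 km².
True area of wetland: 338000 × cos(15.9°) = 338000 × 0.9617 = 325100 km².
Ratio = 74280 / 325100 ≈ 0.229.

0.229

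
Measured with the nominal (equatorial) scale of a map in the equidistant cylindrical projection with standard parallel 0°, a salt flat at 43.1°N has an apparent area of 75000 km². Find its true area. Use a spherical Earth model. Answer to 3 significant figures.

54800 km²

In the plate carrée (x = Rλ, y = Rφ), meridians are true-scale (h = 1) and parallels are stretched by k = sec φ.
Areal scale = h·k = 1 × sec φ; at 43.1°, h = 1.000, k = 1.370, so h·k = 1.370.
True area = apparent / (areal scale) = 75000 / 1.370 ≈ 54800 km².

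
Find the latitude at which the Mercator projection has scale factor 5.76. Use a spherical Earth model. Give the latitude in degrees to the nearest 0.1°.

80.0°

Mercator scale is k = sec φ = 1/cos φ.
1/cos φ = 5.76  ⇒  cos φ = 0.1736  ⇒  φ = arccos(0.1736) ≈ 80.0°.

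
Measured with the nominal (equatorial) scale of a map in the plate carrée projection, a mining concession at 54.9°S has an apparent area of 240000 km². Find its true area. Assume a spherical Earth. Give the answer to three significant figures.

For the equirectangular projection with φ₀ = 0 (plate carrée), h = 1 along meridians and k = sec φ along parallels.
Areal scale = h·k = 1 × sec φ; at 54.9°, h = 1.000, k = 1.739, so h·k = 1.739.
True area = apparent / (areal scale) = 240000 / 1.739 ≈ 138000 km².

138000 km²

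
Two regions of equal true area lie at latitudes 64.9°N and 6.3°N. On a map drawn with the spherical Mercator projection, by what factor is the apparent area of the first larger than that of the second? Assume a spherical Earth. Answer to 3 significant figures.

Mercator is conformal with k = sec φ, so areal scale = k² = sec²φ.
At 64.9°: sec²(64.9°) = 1/0.4242² = 5.557.
At 6.3°: sec²(6.3°) = 1/0.9940² = 1.012.
Ratio = 5.557/1.012 = cos²(6.3°)/cos²(64.9°) ≈ 5.49.

5.49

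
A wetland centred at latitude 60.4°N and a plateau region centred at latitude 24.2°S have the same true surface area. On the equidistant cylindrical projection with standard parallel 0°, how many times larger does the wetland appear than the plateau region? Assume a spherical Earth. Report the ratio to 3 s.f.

1.85

For the equirectangular projection with φ₀ = 0 (plate carrée), h = 1 along meridians and k = sec φ along parallels.
Areal scale at 60.4°: h·k = 1.000 × 2.025 = 2.025.
Areal scale at 24.2°: h·k = 1.000 × 1.096 = 1.096.
Ratio = 2.025/1.096 ≈ 1.85.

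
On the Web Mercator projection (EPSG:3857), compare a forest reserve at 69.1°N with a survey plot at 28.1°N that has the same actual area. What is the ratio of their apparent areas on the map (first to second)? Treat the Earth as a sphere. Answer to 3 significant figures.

6.11

Mercator is conformal with k = sec φ, so areal scale = k² = sec²φ.
At 69.1°: sec²(69.1°) = 1/0.3567² = 7.858.
At 28.1°: sec²(28.1°) = 1/0.8821² = 1.285.
Ratio = 7.858/1.285 = cos²(28.1°)/cos²(69.1°) ≈ 6.11.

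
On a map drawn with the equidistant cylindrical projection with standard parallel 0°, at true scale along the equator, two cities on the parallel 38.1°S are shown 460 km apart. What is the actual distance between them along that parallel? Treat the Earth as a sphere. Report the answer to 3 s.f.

In the plate carrée (x = Rλ, y = Rφ), meridians are true-scale (h = 1) and parallels are stretched by k = sec φ.
Along the parallel at 38.1°, map distances are exaggerated by k = sec 38.1° = 1.271.
True distance = 460 / 1.271 = 460 × cos 38.1° ≈ 362 km.

362 km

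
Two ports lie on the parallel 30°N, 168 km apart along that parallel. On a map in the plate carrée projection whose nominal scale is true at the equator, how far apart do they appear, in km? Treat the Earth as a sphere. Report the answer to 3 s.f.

194 km

In the plate carrée (x = Rλ, y = Rφ), meridians are true-scale (h = 1) and parallels are stretched by k = sec φ.
Along the parallel, k = sec 30° = 1/0.8660 = 1.155.
Map distance = 168 × 1.155 ≈ 194 km.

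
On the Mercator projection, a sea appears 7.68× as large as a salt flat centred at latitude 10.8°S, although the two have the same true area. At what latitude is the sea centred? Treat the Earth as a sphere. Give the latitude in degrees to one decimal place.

On Mercator, (apparent₁)/(apparent₂) = sec²φ₁ / sec²φ₂ when true areas are equal.
cos²φ₂ / cos²φ₁ = 7.68  ⇒  cos φ₁ = cos 10.8° / √7.68 = 0.9823/2.771 = 0.3545.
φ₁ = arccos(0.3545) ≈ 69.2°.

69.2°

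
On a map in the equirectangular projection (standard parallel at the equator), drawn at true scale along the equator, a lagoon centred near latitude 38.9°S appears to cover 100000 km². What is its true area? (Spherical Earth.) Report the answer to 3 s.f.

Plate carrée maps x = Rλ, y = Rφ. The meridian scale is h = 1 and the parallel scale is k = 1/cos φ = sec φ.
Areal scale = h·k = 1 × sec φ; at 38.9°, h = 1.000, k = 1.285, so h·k = 1.285.
True area = apparent / (areal scale) = 100000 / 1.285 ≈ 77800 km².

77800 km²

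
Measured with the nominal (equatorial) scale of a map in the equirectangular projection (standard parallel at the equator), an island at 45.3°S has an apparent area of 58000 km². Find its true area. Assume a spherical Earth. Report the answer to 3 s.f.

40800 km²

Plate carrée maps x = Rλ, y = Rφ. The meridian scale is h = 1 and the parallel scale is k = 1/cos φ = sec φ.
Areal scale = h·k = 1 × sec φ; at 45.3°, h = 1.000, k = 1.422, so h·k = 1.422.
True area = apparent / (areal scale) = 58000 / 1.422 ≈ 40800 km².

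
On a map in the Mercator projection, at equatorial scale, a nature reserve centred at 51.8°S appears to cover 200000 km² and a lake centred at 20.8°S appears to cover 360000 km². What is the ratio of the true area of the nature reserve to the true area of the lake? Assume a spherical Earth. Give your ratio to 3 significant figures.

0.243

Since Mercator area scale is 1/cos²φ, the true area equals the apparent area multiplied by cos²φ.
True area of nature reserve: 200000 × cos²(51.8°) = 200000 × 0.3824 = 76490 km².
True area of lake: 360000 × cos²(20.8°) = 360000 × 0.8739 = 314600 km².
Ratio = 76490 / 314600 ≈ 0.243.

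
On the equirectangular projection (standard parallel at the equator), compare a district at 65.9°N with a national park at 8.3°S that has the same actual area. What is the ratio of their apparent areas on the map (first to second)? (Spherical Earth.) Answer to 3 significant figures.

In the plate carrée (x = Rλ, y = Rφ), meridians are true-scale (h = 1) and parallels are stretched by k = sec φ.
Areal scale at 65.9°: h·k = 1.000 × 2.449 = 2.449.
Areal scale at 8.3°: h·k = 1.000 × 1.011 = 1.011.
Ratio = 2.449/1.011 ≈ 2.42.

2.42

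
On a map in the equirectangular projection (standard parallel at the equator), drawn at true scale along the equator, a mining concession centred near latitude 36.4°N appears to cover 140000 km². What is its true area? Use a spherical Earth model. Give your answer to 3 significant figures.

113000 km²

For the equirectangular projection with φ₀ = 0 (plate carrée), h = 1 along meridians and k = sec φ along parallels.
Areal scale = h·k = 1 × sec φ; at 36.4°, h = 1.000, k = 1.242, so h·k = 1.242.
True area = apparent / (areal scale) = 140000 / 1.242 ≈ 113000 km².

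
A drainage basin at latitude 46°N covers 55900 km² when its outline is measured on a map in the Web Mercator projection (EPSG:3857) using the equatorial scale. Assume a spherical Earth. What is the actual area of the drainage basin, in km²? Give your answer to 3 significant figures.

For Mercator, h = k = sec φ (a conformal cylindrical projection has a single point scale, 1/cos φ).
Areal scale = k² = sec²φ = 1/cos²(46°) = 1/0.6947² = 2.072.
True area = apparent / (areal scale) = 55900 / 2.072 ≈ 27000 km².

27000 km²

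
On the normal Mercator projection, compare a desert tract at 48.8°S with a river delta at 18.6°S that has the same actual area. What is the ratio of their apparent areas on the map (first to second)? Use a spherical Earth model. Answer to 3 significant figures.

Mercator areal scale is sec²φ.
At 48.8°: sec²(48.8°) = 1/0.6587² = 2.305.
At 18.6°: sec²(18.6°) = 1/0.9478² = 1.113.
Ratio = 2.305/1.113 = cos²(18.6°)/cos²(48.8°) ≈ 2.07.

2.07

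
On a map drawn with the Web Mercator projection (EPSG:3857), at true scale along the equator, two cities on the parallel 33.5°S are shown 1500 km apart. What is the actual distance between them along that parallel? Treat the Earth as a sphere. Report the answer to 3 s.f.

1250 km

Mercator is conformal, so the point scale is isotropic: h = k = sec φ = 1/cos φ.
Along the parallel at 33.5°, map distances are exaggerated by k = sec 33.5° = 1.199.
True distance = 1500 / 1.199 = 1500 × cos 33.5° ≈ 1250 km.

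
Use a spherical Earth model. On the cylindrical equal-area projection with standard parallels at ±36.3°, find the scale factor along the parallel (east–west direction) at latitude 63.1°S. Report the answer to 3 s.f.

For cylindrical equal-area with standard parallel φ₀, h = cos φ / cos φ₀ and k = cos φ₀ / cos φ, so h·k = 1.
k = cos 36.3° / cos 63.1° = 0.8059/0.4524 = 1.781.

1.78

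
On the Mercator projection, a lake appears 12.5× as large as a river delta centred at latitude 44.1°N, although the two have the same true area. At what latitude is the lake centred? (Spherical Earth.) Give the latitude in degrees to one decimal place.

Mercator areal scale is sec²φ, so apparent-area ratio = sec²φ₁ / sec²φ₂ = cos²φ₂ / cos²φ₁.
cos²φ₂ / cos²φ₁ = 12.5  ⇒  cos φ₁ = cos 44.1° / √12.5 = 0.7181/3.536 = 0.2031.
φ₁ = arccos(0.2031) ≈ 78.3°.

78.3°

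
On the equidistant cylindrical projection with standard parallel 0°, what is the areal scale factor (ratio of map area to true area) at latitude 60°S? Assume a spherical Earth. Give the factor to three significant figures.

2.00

In the plate carrée (x = Rλ, y = Rφ), meridians are true-scale (h = 1) and parallels are stretched by k = sec φ.
Areal scale = h·k = 1 × sec φ; at 60°, h = 1.000, k = 2.000, so h·k = 2.000.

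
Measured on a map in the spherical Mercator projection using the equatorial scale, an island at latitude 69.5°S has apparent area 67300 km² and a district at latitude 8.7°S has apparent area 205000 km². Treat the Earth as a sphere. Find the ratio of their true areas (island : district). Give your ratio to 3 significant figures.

0.0412

Since Mercator area scale is 1/cos²φ, the true area equals the apparent area multiplied by cos²φ.
True area of island: 67300 × cos²(69.5°) = 67300 × 0.1226 = 8254 km².
True area of district: 205000 × cos²(8.7°) = 205000 × 0.9771 = 200300 km².
Ratio = 8254 / 200300 ≈ 0.0412.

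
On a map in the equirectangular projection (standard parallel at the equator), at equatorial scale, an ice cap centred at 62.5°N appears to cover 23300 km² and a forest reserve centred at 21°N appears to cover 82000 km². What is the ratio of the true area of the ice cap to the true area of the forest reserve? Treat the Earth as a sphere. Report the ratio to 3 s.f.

0.141

Plate carrée has h = 1 and k = sec φ, giving areal scale sec φ; true area = (apparent area) · cos φ.
True area of ice cap: 23300 × cos(62.5°) = 23300 × 0.4617 = 10760 km².
True area of forest reserve: 82000 × cos(21°) = 82000 × 0.9336 = 76550 km².
Ratio = 10760 / 76550 ≈ 0.141.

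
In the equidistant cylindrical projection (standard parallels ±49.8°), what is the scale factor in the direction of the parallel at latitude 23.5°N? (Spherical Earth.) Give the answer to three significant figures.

In the equirectangular projection with standard parallel φ₀ = 49.8° (x = Rλ cos φ₀, y = Rφ), meridians are true-scale (h = 1) and the parallel scale is k = cos φ₀ / cos φ.
k = cos 49.8° / cos 23.5° = 0.6455/0.9171 = 0.7038.

0.704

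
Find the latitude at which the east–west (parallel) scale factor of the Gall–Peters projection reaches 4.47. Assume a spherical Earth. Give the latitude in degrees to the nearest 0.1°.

80.9°

The Gall–Peters projection is cylindrical equal-area with φ₀ = 45°. For cylindrical equal-area with standard parallel φ₀, h = cos φ / cos φ₀ and k = cos φ₀ / cos φ, so h·k = 1.
k = cos φ₀ / cos φ = 4.47  ⇒  cos φ = cos 45° / 4.47 = 0.1582.
φ = arccos(0.1582) ≈ 80.9°.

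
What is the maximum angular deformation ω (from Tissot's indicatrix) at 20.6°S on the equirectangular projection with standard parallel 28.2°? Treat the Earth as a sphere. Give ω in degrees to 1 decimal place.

3.5°

In the equirectangular projection with standard parallel φ₀ = 28.2° (x = Rλ cos φ₀, y = Rφ), meridians are true-scale (h = 1) and the parallel scale is k = cos φ₀ / cos φ.
At 20.6°: h = 1.000, k = 0.9415; principal scales a = 1.000, b = 0.9415.
sin(ω/2) = (a − b)/(a + b) = 0.05850/1.942 = 0.03013, so ω = 2 arcsin(0.03013) ≈ 3.5°.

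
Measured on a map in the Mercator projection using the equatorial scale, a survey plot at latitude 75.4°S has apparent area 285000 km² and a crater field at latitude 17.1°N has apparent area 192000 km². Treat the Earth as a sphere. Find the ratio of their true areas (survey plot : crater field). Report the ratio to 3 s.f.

On Mercator the areal scale is sec²φ, so true area = apparent × cos²φ.
True area of survey plot: 285000 × cos²(75.4°) = 285000 × 0.06354 = 18110 km².
True area of crater field: 192000 × cos²(17.1°) = 192000 × 0.9135 = 175400 km².
Ratio = 18110 / 175400 ≈ 0.103.

0.103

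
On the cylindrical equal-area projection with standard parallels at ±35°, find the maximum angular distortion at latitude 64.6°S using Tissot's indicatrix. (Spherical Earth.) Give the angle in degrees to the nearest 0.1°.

For cylindrical equal-area with standard parallel φ₀, h = cos φ / cos φ₀ and k = cos φ₀ / cos φ, so h·k = 1.
At 64.6°: h = 0.5236, k = 1.910; principal scales a = 1.910, b = 0.5236.
sin(ω/2) = (a − b)/(a + b) = 1.386/2.433 = 0.5696, so ω = 2 arcsin(0.5696) ≈ 69.4°.

69.4°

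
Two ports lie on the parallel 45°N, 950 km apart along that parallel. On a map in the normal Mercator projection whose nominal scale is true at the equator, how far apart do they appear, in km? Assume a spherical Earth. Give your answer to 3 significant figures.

Mercator is conformal, so the point scale is isotropic: h = k = sec φ = 1/cos φ.
Along the parallel, k = sec 45° = 1/0.7071 = 1.414.
Map distance = 950 × 1.414 ≈ 1340 km.

1340 km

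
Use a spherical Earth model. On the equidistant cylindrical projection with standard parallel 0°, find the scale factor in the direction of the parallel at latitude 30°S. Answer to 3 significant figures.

For the equirectangular projection with φ₀ = 0 (plate carrée), h = 1 along meridians and k = sec φ along parallels.
k = 1/cos 30° = 1/0.8660 = 1.155.

1.15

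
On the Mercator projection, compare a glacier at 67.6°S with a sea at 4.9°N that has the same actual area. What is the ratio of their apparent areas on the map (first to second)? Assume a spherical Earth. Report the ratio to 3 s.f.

6.84

On Mercator, area is exaggerated by sec²φ = 1/cos²φ.
At 67.6°: sec²(67.6°) = 1/0.3811² = 6.886.
At 4.9°: sec²(4.9°) = 1/0.9963² = 1.007.
Ratio = 6.886/1.007 = cos²(4.9°)/cos²(67.6°) ≈ 6.84.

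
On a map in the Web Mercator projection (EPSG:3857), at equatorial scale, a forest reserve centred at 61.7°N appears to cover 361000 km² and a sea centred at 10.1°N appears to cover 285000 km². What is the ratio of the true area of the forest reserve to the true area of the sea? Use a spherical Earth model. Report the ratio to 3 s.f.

0.294

Mercator's areal exaggeration is sec²φ; hence true area = (apparent area) · cos²φ.
True area of forest reserve: 361000 × cos²(61.7°) = 361000 × 0.2248 = 81140 km².
True area of sea: 285000 × cos²(10.1°) = 285000 × 0.9692 = 276200 km².
Ratio = 81140 / 276200 ≈ 0.294.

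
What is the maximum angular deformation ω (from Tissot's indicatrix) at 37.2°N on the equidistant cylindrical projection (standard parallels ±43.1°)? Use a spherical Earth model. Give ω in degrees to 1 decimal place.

5.0°

In the equirectangular projection with standard parallel φ₀ = 43.1° (x = Rλ cos φ₀, y = Rφ), meridians are true-scale (h = 1) and the parallel scale is k = cos φ₀ / cos φ.
At 37.2°: h = 1.000, k = 0.9167; principal scales a = 1.000, b = 0.9167.
sin(ω/2) = (a − b)/(a + b) = 0.08332/1.917 = 0.04347, so ω = 2 arcsin(0.04347) ≈ 5.0°.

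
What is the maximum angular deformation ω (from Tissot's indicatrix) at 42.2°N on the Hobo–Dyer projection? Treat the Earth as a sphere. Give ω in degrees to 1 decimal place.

7.8°

Hobo–Dyer is a cylindrical equal-area projection with standard parallels at ±37.5°. A cylindrical equal-area projection with standard parallel φ₀ has meridian scale h = cos φ / cos φ₀ and parallel scale k = cos φ₀ / cos φ (so areas are preserved, h·k = 1).
At 42.2°: h = 0.9338, k = 1.071; principal scales a = 1.071, b = 0.9338.
sin(ω/2) = (a − b)/(a + b) = 0.1372/2.005 = 0.06842, so ω = 2 arcsin(0.06842) ≈ 7.8°.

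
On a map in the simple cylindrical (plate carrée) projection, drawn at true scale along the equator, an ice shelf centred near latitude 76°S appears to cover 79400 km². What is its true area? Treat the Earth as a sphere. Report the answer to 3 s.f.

In the plate carrée (x = Rλ, y = Rφ), meridians are true-scale (h = 1) and parallels are stretched by k = sec φ.
Areal scale = h·k = 1 × sec φ; at 76°, h = 1.000, k = 4.134, so h·k = 4.134.
True area = apparent / (areal scale) = 79400 / 4.134 ≈ 19200 km².

19200 km²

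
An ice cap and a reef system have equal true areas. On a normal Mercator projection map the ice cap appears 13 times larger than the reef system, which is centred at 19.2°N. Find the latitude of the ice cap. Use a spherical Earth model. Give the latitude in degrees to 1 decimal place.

On Mercator, (apparent₁)/(apparent₂) = sec²φ₁ / sec²φ₂ when true areas are equal.
cos²φ₂ / cos²φ₁ = 13  ⇒  cos φ₁ = cos 19.2° / √13 = 0.9444/3.606 = 0.2619.
φ₁ = arccos(0.2619) ≈ 74.8°.

74.8°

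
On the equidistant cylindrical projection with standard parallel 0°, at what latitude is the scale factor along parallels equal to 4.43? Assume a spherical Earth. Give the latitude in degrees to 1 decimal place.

Plate carrée: h = 1, k = sec φ along parallels.
sec φ = 4.43  ⇒  cos φ = 0.2257  ⇒  φ ≈ 77.0°.

77.0°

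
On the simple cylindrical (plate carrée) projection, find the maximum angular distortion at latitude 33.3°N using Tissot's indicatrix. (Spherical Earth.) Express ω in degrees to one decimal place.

10.3°

For the equirectangular projection with φ₀ = 0 (plate carrée), h = 1 along meridians and k = sec φ along parallels.
At 33.3°: h = 1.000, k = 1.196; principal scales a = 1.196, b = 1.000.
sin(ω/2) = (a − b)/(a + b) = 0.1964/2.196 = 0.08944, so ω = 2 arcsin(0.08944) ≈ 10.3°.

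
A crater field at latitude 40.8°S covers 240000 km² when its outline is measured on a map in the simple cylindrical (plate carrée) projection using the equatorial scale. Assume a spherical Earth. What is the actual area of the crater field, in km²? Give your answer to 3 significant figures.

Plate carrée maps x = Rλ, y = Rφ. The meridian scale is h = 1 and the parallel scale is k = 1/cos φ = sec φ.
Areal scale = h·k = 1 × sec φ; at 40.8°, h = 1.000, k = 1.321, so h·k = 1.321.
True area = apparent / (areal scale) = 240000 / 1.321 ≈ 182000 km².

182000 km²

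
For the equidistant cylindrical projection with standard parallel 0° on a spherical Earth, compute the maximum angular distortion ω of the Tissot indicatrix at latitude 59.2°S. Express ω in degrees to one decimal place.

37.7°

For the equirectangular projection with φ₀ = 0 (plate carrée), h = 1 along meridians and k = sec φ along parallels.
At 59.2°: h = 1.000, k = 1.953; principal scales a = 1.953, b = 1.000.
sin(ω/2) = (a − b)/(a + b) = 0.9530/2.953 = 0.3227, so ω = 2 arcsin(0.3227) ≈ 37.7°.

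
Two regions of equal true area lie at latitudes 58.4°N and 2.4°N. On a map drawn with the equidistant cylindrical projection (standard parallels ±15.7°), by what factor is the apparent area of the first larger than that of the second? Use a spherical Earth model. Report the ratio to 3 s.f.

In the equirectangular projection with standard parallel φ₀ = 15.7° (x = Rλ cos φ₀, y = Rφ), meridians are true-scale (h = 1) and the parallel scale is k = cos φ₀ / cos φ.
Areal scale at 58.4°: h·k = 1.000 × 1.837 = 1.837.
Areal scale at 2.4°: h·k = 1.000 × 0.9635 = 0.9635.
Ratio = 1.837/0.9635 ≈ 1.91.

1.91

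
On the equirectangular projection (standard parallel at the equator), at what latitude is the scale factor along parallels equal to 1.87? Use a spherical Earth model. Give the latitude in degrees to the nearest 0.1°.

57.7°

Plate carrée: h = 1, k = sec φ along parallels.
sec φ = 1.87  ⇒  cos φ = 0.5348  ⇒  φ ≈ 57.7°.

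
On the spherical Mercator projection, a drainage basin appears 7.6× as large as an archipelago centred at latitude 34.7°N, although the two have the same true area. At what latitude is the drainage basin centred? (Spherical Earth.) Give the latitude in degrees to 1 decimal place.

On Mercator, (apparent₁)/(apparent₂) = sec²φ₁ / sec²φ₂ when true areas are equal.
cos²φ₂ / cos²φ₁ = 7.6  ⇒  cos φ₁ = cos 34.7° / √7.6 = 0.8221/2.757 = 0.2982.
φ₁ = arccos(0.2982) ≈ 72.6°.

72.6°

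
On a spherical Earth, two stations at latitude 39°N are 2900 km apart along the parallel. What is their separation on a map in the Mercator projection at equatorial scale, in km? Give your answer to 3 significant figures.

3730 km

Mercator is conformal, so the point scale is isotropic: h = k = sec φ = 1/cos φ.
Along the parallel, k = sec 39° = 1/0.7771 = 1.287.
Map distance = 2900 × 1.287 ≈ 3730 km.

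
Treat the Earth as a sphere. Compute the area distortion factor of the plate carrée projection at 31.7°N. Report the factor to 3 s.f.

For the equirectangular projection with φ₀ = 0 (plate carrée), h = 1 along meridians and k = sec φ along parallels.
Areal scale = h·k = 1 × sec φ; at 31.7°, h = 1.000, k = 1.175, so h·k = 1.175.

1.18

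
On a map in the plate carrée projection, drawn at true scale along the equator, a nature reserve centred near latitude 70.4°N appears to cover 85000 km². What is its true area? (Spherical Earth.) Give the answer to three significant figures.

For the equirectangular projection with φ₀ = 0 (plate carrée), h = 1 along meridians and k = sec φ along parallels.
Areal scale = h·k = 1 × sec φ; at 70.4°, h = 1.000, k = 2.981, so h·k = 2.981.
True area = apparent / (areal scale) = 85000 / 2.981 ≈ 28500 km².

28500 km²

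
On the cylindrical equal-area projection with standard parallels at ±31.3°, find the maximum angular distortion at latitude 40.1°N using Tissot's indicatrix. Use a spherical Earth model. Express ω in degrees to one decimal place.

12.7°

A cylindrical equal-area projection with standard parallel φ₀ has meridian scale h = cos φ / cos φ₀ and parallel scale k = cos φ₀ / cos φ (so areas are preserved, h·k = 1).
At 40.1°: h = 0.8952, k = 1.117; principal scales a = 1.117, b = 0.8952.
sin(ω/2) = (a − b)/(a + b) = 0.2218/2.012 = 0.1102, so ω = 2 arcsin(0.1102) ≈ 12.7°.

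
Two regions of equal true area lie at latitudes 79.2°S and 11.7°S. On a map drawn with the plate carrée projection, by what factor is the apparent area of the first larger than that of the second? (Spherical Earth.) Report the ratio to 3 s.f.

5.23

Plate carrée maps x = Rλ, y = Rφ. The meridian scale is h = 1 and the parallel scale is k = 1/cos φ = sec φ.
Areal scale at 79.2°: h·k = 1.000 × 5.337 = 5.337.
Areal scale at 11.7°: h·k = 1.000 × 1.021 = 1.021.
Ratio = 5.337/1.021 ≈ 5.23.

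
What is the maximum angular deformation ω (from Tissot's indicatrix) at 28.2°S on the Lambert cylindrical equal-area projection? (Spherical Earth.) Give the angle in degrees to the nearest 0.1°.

The Lambert cylindrical equal-area projection is the cylindrical equal-area projection with its standard parallel at the equator (φ₀ = 0). A cylindrical equal-area projection with standard parallel φ₀ has meridian scale h = cos φ / cos φ₀ and parallel scale k = cos φ₀ / cos φ (so areas are preserved, h·k = 1).
At 28.2°: h = 0.8813, k = 1.135; principal scales a = 1.135, b = 0.8813.
sin(ω/2) = (a − b)/(a + b) = 0.2534/2.016 = 0.1257, so ω = 2 arcsin(0.1257) ≈ 14.4°.

14.4°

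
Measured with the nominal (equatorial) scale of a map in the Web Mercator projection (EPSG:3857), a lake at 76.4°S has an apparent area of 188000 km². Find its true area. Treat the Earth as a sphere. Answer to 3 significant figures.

Mercator is conformal, so the point scale is isotropic: h = k = sec φ = 1/cos φ.
Areal scale = k² = sec²φ = 1/cos²(76.4°) = 1/0.2351² = 18.09.
True area = apparent / (areal scale) = 188000 / 18.09 ≈ 10400 km².

10400 km²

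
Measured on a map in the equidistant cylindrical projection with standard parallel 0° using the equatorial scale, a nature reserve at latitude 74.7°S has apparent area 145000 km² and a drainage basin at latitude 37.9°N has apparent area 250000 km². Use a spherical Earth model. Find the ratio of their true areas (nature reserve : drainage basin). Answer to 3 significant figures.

0.194

On the plate carrée, areal scale = h·k = 1 × sec φ, so true area = apparent × cos φ.
True area of nature reserve: 145000 × cos(74.7°) = 145000 × 0.2639 = 38260 km².
True area of drainage basin: 250000 × cos(37.9°) = 250000 × 0.7891 = 197300 km².
Ratio = 38260 / 197300 ≈ 0.194.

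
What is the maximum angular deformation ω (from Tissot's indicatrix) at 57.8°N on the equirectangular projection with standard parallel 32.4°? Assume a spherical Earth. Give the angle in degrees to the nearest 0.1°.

26.1°

With standard parallel φ₀ = 32.4°, the equirectangular projection gives x = Rλ cos φ₀, y = Rφ, so h = 1 and k = cos 32.4° / cos φ.
At 57.8°: h = 1.000, k = 1.584; principal scales a = 1.584, b = 1.000.
sin(ω/2) = (a − b)/(a + b) = 0.5845/2.584 = 0.2261, so ω = 2 arcsin(0.2261) ≈ 26.1°.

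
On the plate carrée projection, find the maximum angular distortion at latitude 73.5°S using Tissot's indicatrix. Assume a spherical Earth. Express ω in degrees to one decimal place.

For the equirectangular projection with φ₀ = 0 (plate carrée), h = 1 along meridians and k = sec φ along parallels.
At 73.5°: h = 1.000, k = 3.521; principal scales a = 3.521, b = 1.000.
sin(ω/2) = (a − b)/(a + b) = 2.521/4.521 = 0.5576, so ω = 2 arcsin(0.5576) ≈ 67.8°.

67.8°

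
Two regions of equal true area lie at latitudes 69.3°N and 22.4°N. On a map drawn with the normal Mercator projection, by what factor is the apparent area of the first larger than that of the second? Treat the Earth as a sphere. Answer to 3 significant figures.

Mercator areal scale is sec²φ.
At 69.3°: sec²(69.3°) = 1/0.3535² = 8.004.
At 22.4°: sec²(22.4°) = 1/0.9245² = 1.170.
Ratio = 8.004/1.170 = cos²(22.4°)/cos²(69.3°) ≈ 6.84.

6.84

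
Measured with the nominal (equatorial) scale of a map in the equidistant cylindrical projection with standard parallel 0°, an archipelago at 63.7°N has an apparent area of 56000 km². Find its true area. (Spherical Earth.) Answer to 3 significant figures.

Plate carrée maps x = Rλ, y = Rφ. The meridian scale is h = 1 and the parallel scale is k = 1/cos φ = sec φ.
Areal scale = h·k = 1 × sec φ; at 63.7°, h = 1.000, k = 2.257, so h·k = 2.257.
True area = apparent / (areal scale) = 56000 / 2.257 ≈ 24800 km².

24800 km²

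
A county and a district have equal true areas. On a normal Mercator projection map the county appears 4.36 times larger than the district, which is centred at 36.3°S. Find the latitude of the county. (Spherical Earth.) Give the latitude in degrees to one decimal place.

For equal true areas on Mercator, apparent areas scale as sec²φ, so the ratio is cos²φ₂ / cos²φ₁.
cos²φ₂ / cos²φ₁ = 4.36  ⇒  cos φ₁ = cos 36.3° / √4.36 = 0.8059/2.088 = 0.3860.
φ₁ = arccos(0.3860) ≈ 67.3°.

67.3°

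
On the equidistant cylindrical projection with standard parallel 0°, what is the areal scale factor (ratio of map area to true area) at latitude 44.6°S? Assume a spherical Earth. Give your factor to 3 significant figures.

1.40

In the plate carrée (x = Rλ, y = Rφ), meridians are true-scale (h = 1) and parallels are stretched by k = sec φ.
Areal scale = h·k = 1 × sec φ; at 44.6°, h = 1.000, k = 1.404, so h·k = 1.404.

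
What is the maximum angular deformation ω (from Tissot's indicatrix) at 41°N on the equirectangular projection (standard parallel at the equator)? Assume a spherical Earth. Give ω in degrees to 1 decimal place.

16.1°

In the plate carrée (x = Rλ, y = Rφ), meridians are true-scale (h = 1) and parallels are stretched by k = sec φ.
At 41°: h = 1.000, k = 1.325; principal scales a = 1.325, b = 1.000.
sin(ω/2) = (a − b)/(a + b) = 0.3250/2.325 = 0.1398, so ω = 2 arcsin(0.1398) ≈ 16.1°.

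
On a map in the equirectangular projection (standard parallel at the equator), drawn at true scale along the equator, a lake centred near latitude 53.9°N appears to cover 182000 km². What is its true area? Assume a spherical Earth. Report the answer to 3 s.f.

107000 km²

For the equirectangular projection with φ₀ = 0 (plate carrée), h = 1 along meridians and k = sec φ along parallels.
Areal scale = h·k = 1 × sec φ; at 53.9°, h = 1.000, k = 1.697, so h·k = 1.697.
True area = apparent / (areal scale) = 182000 / 1.697 ≈ 107000 km².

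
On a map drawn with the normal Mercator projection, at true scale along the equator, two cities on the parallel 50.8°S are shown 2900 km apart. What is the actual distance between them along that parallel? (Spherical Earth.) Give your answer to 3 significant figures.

1830 km

The Mercator projection is conformal; its linear scale factor is the same in every direction and equals sec φ = 1/cos φ.
Along the parallel at 50.8°, map distances are exaggerated by k = sec 50.8° = 1.582.
True distance = 2900 / 1.582 = 2900 × cos 50.8° ≈ 1830 km.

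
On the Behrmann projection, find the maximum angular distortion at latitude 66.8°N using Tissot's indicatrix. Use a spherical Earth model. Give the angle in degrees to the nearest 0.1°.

82.2°

Behrmann is a cylindrical equal-area projection with standard parallels at ±30°. For cylindrical equal-area with standard parallel φ₀, h = cos φ / cos φ₀ and k = cos φ₀ / cos φ, so h·k = 1.
At 66.8°: h = 0.4549, k = 2.198; principal scales a = 2.198, b = 0.4549.
sin(ω/2) = (a − b)/(a + b) = 1.743/2.653 = 0.6571, so ω = 2 arcsin(0.6571) ≈ 82.2°.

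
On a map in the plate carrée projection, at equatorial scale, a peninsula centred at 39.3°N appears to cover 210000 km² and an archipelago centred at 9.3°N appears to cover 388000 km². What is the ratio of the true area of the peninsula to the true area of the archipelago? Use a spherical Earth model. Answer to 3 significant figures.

Plate carrée has h = 1 and k = sec φ, giving areal scale sec φ; true area = (apparent area) · cos φ.
True area of peninsula: 210000 × cos(39.3°) = 210000 × 0.7738 = 162500 km².
True area of archipelago: 388000 × cos(9.3°) = 388000 × 0.9869 = 382900 km².
Ratio = 162500 / 382900 ≈ 0.424.

0.424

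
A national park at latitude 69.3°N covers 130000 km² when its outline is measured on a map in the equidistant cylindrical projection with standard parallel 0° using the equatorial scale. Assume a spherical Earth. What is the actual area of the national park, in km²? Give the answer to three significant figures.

46000 km²

For the equirectangular projection with φ₀ = 0 (plate carrée), h = 1 along meridians and k = sec φ along parallels.
Areal scale = h·k = 1 × sec φ; at 69.3°, h = 1.000, k = 2.829, so h·k = 2.829.
True area = apparent / (areal scale) = 130000 / 2.829 ≈ 46000 km².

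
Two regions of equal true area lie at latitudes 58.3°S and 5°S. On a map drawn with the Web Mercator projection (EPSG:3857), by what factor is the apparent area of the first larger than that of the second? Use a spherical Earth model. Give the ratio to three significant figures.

3.59

Mercator areal scale is sec²φ.
At 58.3°: sec²(58.3°) = 1/0.5255² = 3.622.
At 5°: sec²(5°) = 1/0.9962² = 1.008.
Ratio = 3.622/1.008 = cos²(5°)/cos²(58.3°) ≈ 3.59.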